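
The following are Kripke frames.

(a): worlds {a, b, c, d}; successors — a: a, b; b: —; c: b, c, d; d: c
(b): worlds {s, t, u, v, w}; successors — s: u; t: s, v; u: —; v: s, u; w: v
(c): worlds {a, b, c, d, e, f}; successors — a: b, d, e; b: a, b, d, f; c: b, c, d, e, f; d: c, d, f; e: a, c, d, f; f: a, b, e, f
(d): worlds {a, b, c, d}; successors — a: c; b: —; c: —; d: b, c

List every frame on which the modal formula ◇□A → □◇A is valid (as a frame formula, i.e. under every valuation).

Frame correspondent (Sahlqvist): ∀x ∀y ∀z (Rxy ∧ Rxz → ∃w (Ryw ∧ Rzw)) — i.e. convergence.
(a): fails — Rab and Rab but b and b have no common successor.
(b): fails — Rsu and Rsu but u and u have no common successor.
(c): ✓.
(d): fails — Rac and Rac but c and c have no common successor.

(c)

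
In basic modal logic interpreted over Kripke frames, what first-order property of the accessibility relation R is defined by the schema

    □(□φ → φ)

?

Suppose □(□φ→φ) is valid. Take Rxy and set V(φ)={w : Ryw}. Then at y, □φ holds; since □(□φ→φ) at x, □φ→φ at y, so φ at y, i.e. Ryy.
The converse is a direct semantic check.
Frame condition: ∀x ∀y (Rxy → Ryy).

shift-reflexivity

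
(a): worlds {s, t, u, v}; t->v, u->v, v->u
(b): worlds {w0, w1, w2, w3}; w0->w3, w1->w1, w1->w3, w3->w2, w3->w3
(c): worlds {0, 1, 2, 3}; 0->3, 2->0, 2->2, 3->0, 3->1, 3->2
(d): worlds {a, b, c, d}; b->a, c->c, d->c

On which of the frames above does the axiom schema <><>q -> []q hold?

This is the axiom for a generalized confluence (Geach) condition; its first-order frame correspondent is forall x forall y forall z ((x R^2 y & xRz) -> exists w (y = w & z = w)).
(a): fails — tR²u, tRv but u ≠ v.
(b): fails — w0R²w2, w0Rw3 but w2 ≠ w3.
(c): fails — 0R²0, 0R3 but 0 ≠ 3.
(d): ✓.

(d)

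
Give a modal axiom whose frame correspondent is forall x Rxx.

□s → s

This is reflexivity; the standard corresponding axiom is T: □s → s.
Suppose □s→s is valid. At any x set V(s)={w : Rxw}. Then □s holds at x, so s holds at x, i.e. Rxx.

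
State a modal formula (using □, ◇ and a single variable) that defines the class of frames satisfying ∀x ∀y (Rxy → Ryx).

This is symmetry; the standard corresponding axiom is B: r → □◇r.
Suppose r→□◇r is valid. Take Rxy and set V(r)={x}. Then r at x, so □◇r at x, so ◇r at y, so some z with Ryz has r; z=x, i.e. Ryx.

r → □◇r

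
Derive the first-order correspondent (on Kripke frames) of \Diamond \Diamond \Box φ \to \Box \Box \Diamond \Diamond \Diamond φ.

This is a Sahlqvist (Geach-type) schema ◇^2□^1φ → □^2◇^3φ.
First-order correspondent: \forall x \forall y \forall z ((x R^2 y \wedge x R^2 z) \to \exists w (yRw \wedge z R^3 w)).

\forall x \forall y \forall z ((x R^2 y \wedge x R^2 z) \to \exists w (yRw \wedge z R^3 w))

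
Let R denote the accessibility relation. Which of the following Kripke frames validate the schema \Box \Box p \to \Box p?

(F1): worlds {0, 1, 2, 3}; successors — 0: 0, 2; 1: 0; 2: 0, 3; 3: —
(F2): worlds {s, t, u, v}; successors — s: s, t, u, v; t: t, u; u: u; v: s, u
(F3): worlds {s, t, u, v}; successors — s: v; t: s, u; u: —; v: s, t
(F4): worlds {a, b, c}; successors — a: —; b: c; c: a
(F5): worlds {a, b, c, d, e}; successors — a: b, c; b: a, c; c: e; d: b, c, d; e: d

The schema corresponds to density: \forall x \forall y (Rxy \to \exists z (Rxz \wedge Rzy)).
(F1): fails — R23 but no z with R2z and Rz3.
(F2): condition met.
(F3): fails — Rvt but no z with Rvz and Rzt.
(F4): fails — Rca but no z with Rcz and Rza.
(F5): fails — Rab but no z with Raz and Rzb.
Valid on: (F2).

(F2)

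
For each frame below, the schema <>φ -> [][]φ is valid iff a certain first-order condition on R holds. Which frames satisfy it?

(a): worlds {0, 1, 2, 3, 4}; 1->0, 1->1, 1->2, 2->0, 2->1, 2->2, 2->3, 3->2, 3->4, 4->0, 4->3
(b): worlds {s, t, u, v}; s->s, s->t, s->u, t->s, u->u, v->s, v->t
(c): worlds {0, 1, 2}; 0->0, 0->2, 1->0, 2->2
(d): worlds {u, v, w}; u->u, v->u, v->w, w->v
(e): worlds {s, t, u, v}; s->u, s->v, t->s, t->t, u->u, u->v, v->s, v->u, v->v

none

Frame correspondent (Sahlqvist): forall x forall y forall z ((xRy & x R^2 z) -> exists w (y = w & z = w)) — i.e. a generalized confluence (Geach) condition.
(a): fails — 1R0, 1R²1 but 0 ≠ 1.
(b): fails — sRs, sR²t but s ≠ t.
(c): fails — 0R0, 0R²2 but 0 ≠ 2.
(d): fails — vRu, vR²v but u ≠ v.
(e): fails — sRu, sR²s but u ≠ s.
Valid on no frame.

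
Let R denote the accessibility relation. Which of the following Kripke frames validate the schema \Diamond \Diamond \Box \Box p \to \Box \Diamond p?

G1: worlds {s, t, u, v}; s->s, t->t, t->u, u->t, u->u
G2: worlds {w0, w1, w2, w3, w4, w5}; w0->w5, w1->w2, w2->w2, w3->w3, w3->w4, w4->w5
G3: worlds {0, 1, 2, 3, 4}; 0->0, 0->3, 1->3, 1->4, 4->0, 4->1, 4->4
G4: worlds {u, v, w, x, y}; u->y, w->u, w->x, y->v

G1

The schema corresponds to a generalized confluence (Geach) condition: \forall x \forall y \forall z ((x R^2 y \wedge xRz) \to \exists w (y R^2 w \wedge zRw)).
G1: holds.
G2: fails — w3R²w4, w3Rw3 but no w with w4R²w and w3Rw.
G3: fails — 0R²0, 0R3 but no w with 0R²w and 3Rw.
G4: fails — uR²v, uRy but no t with vR²t and yRt.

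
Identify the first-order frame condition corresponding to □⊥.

emptiness of R: ∀x ∀y ¬Rxy

□⊥ is valid iff no world has any successor (otherwise □⊥ fails at any world with one).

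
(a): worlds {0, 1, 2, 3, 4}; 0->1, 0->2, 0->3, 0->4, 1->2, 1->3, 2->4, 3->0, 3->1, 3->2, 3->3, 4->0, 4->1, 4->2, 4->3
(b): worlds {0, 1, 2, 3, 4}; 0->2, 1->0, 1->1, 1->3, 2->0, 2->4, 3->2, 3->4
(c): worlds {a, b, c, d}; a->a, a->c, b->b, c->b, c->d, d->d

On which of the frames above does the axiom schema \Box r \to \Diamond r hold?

(a), (c)

This is the axiom for seriality; its first-order frame correspondent is \forall x \exists y Rxy.
(a): condition met.
(b): fails — world 4 has no successor.
(c): condition met.
Valid on: (a), (c).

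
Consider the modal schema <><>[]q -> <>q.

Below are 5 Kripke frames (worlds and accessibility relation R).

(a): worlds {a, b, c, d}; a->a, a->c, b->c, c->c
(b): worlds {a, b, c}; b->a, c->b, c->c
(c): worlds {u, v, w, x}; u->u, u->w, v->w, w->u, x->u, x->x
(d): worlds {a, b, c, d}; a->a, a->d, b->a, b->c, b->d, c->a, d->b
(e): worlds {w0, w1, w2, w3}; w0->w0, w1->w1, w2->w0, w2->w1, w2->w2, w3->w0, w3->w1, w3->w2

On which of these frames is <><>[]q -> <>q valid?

(a), (c), (e)

This is the axiom for a generalized confluence (Geach) condition; its first-order frame correspondent is forall x forall y (x R^2 y -> exists w (yRw & xRw)).
(a): ✓.
(b): fails — cR²a but no w with aRw and cRw.
(c): ✓.
(d): fails — aR²d but no w with dRw and aRw.
(e): ✓.
Valid on: (a), (c), (e).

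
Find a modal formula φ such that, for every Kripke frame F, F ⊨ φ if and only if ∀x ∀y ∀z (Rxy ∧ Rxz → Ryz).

The condition is the Euclidean property. The 5 schema ◇s → □◇s defines it.

◇s → □◇s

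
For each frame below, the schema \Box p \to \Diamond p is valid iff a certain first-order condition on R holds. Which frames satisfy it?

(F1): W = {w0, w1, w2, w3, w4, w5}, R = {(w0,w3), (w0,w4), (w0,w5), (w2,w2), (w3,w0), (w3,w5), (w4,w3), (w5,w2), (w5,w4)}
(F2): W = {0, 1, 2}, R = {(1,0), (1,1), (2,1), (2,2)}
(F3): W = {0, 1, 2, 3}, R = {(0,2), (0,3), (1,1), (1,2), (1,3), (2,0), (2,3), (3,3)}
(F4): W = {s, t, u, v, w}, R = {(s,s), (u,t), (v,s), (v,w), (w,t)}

Frame correspondent (Sahlqvist): \forall x \exists y Rxy — i.e. seriality.
(F1): fails — world w1 has no successor.
(F2): fails — world 0 has no successor.
(F3): holds.
(F4): fails — world t has no successor.

(F3)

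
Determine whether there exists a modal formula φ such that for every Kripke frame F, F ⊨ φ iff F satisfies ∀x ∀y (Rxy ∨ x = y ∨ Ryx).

Any modally definable frame class is closed under disjoint unions.
Take 4 disjoint single-world reflexive frames: each is trivially connected, but their disjoint union has 4 worlds with no edge between distinct components, so it is not connected.
So the class is not modally definable.

No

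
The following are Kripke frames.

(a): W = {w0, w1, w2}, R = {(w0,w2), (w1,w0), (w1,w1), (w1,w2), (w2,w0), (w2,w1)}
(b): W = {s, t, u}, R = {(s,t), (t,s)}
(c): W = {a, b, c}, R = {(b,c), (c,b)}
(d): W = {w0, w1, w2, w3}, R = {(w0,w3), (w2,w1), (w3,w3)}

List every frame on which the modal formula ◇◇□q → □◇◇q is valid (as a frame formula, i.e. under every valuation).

This is the axiom for a generalized confluence (Geach) condition; its first-order frame correspondent is ∀x ∀y ∀z ((xR²y ∧ xRz) → ∃w (yRw ∧ zR²w)).
(a): fails — w1R²w0, w1Rw0 but no w with w0Rw and w0R²w.
(b): ✓.
(c): ✓.
(d): ✓.
Valid on: (b), (c), (d).

(b), (c), (d)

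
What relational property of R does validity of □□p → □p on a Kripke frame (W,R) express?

density

Suppose □□p→□p is valid. Take Rxy and set V(p)={w : xR²w}. Then □□p at x, so □p at x, so p at y, i.e. ∃z(Rxz∧Rzy).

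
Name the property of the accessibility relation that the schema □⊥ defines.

□⊥ is valid iff no world has any successor (otherwise □⊥ fails at any world with one).
The converse is a direct semantic check.
So the correspondent is emptiness of R.

emptiness of R: ∀x ∀y ¬Rxy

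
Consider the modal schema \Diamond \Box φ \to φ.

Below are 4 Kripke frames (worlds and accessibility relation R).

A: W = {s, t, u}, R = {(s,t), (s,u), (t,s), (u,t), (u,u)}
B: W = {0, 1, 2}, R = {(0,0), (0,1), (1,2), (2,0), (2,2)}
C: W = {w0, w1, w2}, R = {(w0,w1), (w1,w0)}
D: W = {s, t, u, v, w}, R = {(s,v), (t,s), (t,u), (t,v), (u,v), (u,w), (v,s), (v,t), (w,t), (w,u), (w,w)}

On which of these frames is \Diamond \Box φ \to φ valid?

The schema corresponds to symmetry: \forall x \forall y (Rxy \to Ryx).
A: fails — Rut but not Rtu.
B: fails — R12 but not R21.
C: condition met.
D: fails — Ruv but not Rvu.
Valid on: C.

C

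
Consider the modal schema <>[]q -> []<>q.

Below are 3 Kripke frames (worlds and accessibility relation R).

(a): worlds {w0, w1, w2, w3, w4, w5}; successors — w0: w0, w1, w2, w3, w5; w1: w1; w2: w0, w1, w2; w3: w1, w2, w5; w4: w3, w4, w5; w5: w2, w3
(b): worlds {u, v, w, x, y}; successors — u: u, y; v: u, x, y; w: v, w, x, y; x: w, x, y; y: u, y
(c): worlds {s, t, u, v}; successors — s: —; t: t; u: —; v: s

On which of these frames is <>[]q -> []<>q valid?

(b)

The schema corresponds to convergence: forall x forall y forall z (Rxy & Rxz -> exists w (Ryw & Rzw)).
(a): fails — Rw0w5 and Rw0w1 but w5 and w1 have no common successor.
(b): ✓.
(c): fails — Rvs and Rvs but s and s have no common successor.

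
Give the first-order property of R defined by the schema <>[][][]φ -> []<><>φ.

This is a Sahlqvist (Geach-type) schema ◇^1□^3φ → □^1◇^2φ.
Minimal-valuation argument: fix x; take any y with xR^1y and any z with xR^1z. Set V(φ) to the set of worlds R-reachable from y in exactly 3 steps. Then □^3φ holds at y, so the antecedent holds at x; validity forces ◇^2φ at z, giving a w with zR^2w and yR^3w.
First-order correspondent: forall x forall y forall z ((xRy & xRz) -> exists w (y R^3 w & z R^2 w)).

forall x forall y forall z ((xRy & xRz) -> exists w (y R^3 w & z R^2 w))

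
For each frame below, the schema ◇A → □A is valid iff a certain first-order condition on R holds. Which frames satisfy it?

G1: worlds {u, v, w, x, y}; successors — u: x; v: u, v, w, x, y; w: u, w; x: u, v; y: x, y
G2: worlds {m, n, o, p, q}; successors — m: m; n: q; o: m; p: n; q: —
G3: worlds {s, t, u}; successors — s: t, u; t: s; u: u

Frame correspondent (Sahlqvist): ∀x ∀y ∀z (Rxy ∧ Rxz → y = z) — i.e. partial functionality.
G1: fails — v sees both u and v.
G2: ✓.
G3: fails — s sees both t and u.
Valid on: G2.

G2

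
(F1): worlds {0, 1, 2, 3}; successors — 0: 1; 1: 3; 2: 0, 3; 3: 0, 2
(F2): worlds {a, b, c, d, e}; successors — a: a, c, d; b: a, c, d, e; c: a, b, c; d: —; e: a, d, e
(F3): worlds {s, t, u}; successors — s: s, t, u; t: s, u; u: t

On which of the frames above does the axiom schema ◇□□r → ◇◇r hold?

(F3)

The schema corresponds to a generalized confluence (Geach) condition: ∀x ∀y (xRy → ∃w (yR²w ∧ xR²w)).
(F1): fails — 0R1 but no w with 1R²w and 0R²w.
(F2): fails — aRd but no w with dR²w and aR²w.
(F3): holds.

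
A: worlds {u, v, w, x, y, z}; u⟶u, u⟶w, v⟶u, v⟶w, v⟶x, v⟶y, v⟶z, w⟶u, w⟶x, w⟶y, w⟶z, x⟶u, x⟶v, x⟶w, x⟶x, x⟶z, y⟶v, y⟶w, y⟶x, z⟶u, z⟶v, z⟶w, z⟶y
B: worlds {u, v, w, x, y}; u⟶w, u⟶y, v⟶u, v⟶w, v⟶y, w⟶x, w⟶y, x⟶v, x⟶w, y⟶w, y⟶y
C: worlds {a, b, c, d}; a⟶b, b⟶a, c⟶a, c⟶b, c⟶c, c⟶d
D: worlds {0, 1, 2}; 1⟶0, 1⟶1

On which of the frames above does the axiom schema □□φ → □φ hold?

Frame correspondent (Sahlqvist): ∀x ∀y (Rxy → ∃z (Rxz ∧ Rzy)) — i.e. density.
A: condition met.
B: fails — Rwx but no z with Rwz and Rzx.
C: fails — Rab but no z with Raz and Rzb.
D: condition met.

A, D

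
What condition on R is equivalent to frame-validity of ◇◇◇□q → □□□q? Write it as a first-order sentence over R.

∀x ∀y ∀z ((xR³y ∧ xR³z) → ∃w (yRw ∧ z = w))

This is a Sahlqvist (Geach-type) schema ◇^3□^1q → □^3◇^0q.
Minimal-valuation argument: fix x; take any y with xR^3y and any z with xR^3z. Set V(q) to the set of worlds R-reachable from y in exactly 1 step. Then □^1q holds at y, so the antecedent holds at x; validity forces ◇^0q at z, giving a w with zR^0w and yR^1w.
First-order correspondent: ∀x ∀y ∀z ((xR³y ∧ xR³z) → ∃w (yRw ∧ z = w)).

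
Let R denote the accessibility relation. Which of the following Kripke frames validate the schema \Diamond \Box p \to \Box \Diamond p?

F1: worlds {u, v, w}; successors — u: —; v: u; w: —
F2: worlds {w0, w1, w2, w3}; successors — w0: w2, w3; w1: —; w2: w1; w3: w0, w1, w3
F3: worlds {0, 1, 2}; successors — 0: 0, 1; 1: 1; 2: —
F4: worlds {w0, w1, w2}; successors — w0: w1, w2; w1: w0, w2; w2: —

F3

The schema corresponds to convergence: \forall x \forall y \forall z (Rxy \wedge Rxz \to \exists w (Ryw \wedge Rzw)).
F1: fails — Rvu and Rvu but u and u have no common successor.
F2: fails — Rw2w1 and Rw2w1 but w1 and w1 have no common successor.
F3: ✓.
F4: fails — Rw0w1 and Rw0w2 but w1 and w2 have no common successor.
Valid on: F3.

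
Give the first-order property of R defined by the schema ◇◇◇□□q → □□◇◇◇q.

This is a Sahlqvist (Geach-type) schema ◇^3□^2q → □^2◇^3q.
Minimal-valuation argument: fix x; take any y with xR^3y and any z with xR^2z. Set V(q) to the set of worlds R-reachable from y in exactly 2 steps. Then □^2q holds at y, so the antecedent holds at x; validity forces ◇^3q at z, giving a w with zR^3w and yR^2w.
First-order correspondent: ∀x ∀y ∀z ((xR³y ∧ xR²z) → ∃w (yR²w ∧ zR³w)).

∀x ∀y ∀z ((xR³y ∧ xR²z) → ∃w (yR²w ∧ zR³w))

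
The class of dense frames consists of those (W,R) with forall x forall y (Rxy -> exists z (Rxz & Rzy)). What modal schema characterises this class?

□□p → □p

The condition is density. The C4 schema □□p → □p defines it.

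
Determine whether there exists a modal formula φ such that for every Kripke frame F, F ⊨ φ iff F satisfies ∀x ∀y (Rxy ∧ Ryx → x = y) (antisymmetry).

Modal frame validity is preserved under surjective bounded morphisms.
The 8-cycle (worlds w0,w1,w2,w3,w4,w5,w6,w7 with w0→w1→w2→w3→w4→w5→w6→w7→w0) is antisymmetric. Sending even-indexed worlds to • and odd-indexed worlds to ∘ is a surjective bounded morphism onto the two-world frame with •↔∘, which is not antisymmetric.
Hence antisymmetry is not modally definable.

Not definable by any modal formula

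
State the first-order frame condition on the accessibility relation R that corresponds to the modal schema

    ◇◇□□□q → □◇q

∀x ∀y ∀z ((xR²y ∧ xRz) → ∃w (yR³w ∧ zRw))

This is a Sahlqvist (Geach-type) schema ◇^2□^3q → □^1◇^1q.
First-order correspondent: ∀x ∀y ∀z ((xR²y ∧ xRz) → ∃w (yR³w ∧ zRw)).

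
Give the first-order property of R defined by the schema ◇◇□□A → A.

∀x ∀y (xR²y → ∃w (yR²w ∧ x = w))

This is a Sahlqvist (Geach-type) schema ◇^2□^2A → □^0◇^0A.
Minimal-valuation argument: fix x; take any y with xR^2y and any z with xR^0z. Set V(A) to the set of worlds R-reachable from y in exactly 2 steps. Then □^2A holds at y, so the antecedent holds at x; validity forces ◇^0A at z, giving a w with zR^0w and yR^2w.
First-order correspondent: ∀x ∀y (xR²y → ∃w (yR²w ∧ x = w)).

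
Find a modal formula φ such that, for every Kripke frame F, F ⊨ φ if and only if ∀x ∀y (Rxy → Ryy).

□(□r → r)

The condition is shift-reflexivity. The T□ schema □(□r → r) defines it.
Suppose □(□r→r) is valid. Take Rxy and set V(r)={w : Ryw}. Then at y, □r holds; since □(□r→r) at x, □r→r at y, so r at y, i.e. Ryy.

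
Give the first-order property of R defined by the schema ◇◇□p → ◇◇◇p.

This is a Sahlqvist (Geach-type) schema ◇^2□^1p → □^0◇^3p.
Minimal-valuation argument: fix x; take any y with xR^2y and any z with xR^0z. Set V(p) to the set of worlds R-reachable from y in exactly 1 step. Then □^1p holds at y, so the antecedent holds at x; validity forces ◇^3p at z, giving a w with zR^3w and yR^1w.
First-order correspondent: ∀x ∀y (xR²y → ∃w (yRw ∧ xR³w)).

∀x ∀y (xR²y → ∃w (yRw ∧ xR³w))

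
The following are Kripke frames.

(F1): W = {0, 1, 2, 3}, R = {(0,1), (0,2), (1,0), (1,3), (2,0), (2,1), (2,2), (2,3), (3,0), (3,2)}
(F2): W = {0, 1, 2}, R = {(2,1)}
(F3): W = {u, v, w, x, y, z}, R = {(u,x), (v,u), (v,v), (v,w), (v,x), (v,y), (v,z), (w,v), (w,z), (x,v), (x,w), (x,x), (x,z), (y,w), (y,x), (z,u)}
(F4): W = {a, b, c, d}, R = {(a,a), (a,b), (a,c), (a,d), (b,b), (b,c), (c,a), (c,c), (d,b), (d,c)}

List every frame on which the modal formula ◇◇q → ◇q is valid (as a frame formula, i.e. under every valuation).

This is the axiom for transitivity; its first-order frame correspondent is ∀x ∀y ∀z (Rxy ∧ Ryz → Rxz).
(F1): fails — R10 and R02 but not R12.
(F2): holds.
(F3): fails — Ryx and Rxz but not Ryz.
(F4): fails — Rbc and Rca but not Rba.
Valid on: (F2).

(F2)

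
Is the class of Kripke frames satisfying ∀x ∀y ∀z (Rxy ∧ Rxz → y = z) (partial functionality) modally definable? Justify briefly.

Yes: it is partial functionality, defined by the CD schema ◇p → □p.

Yes — defined by ◇p → □p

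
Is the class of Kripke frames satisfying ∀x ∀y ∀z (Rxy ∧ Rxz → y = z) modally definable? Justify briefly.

Definable; ◇q → □q defines it

The condition is partial functionality. A defining modal formula is ◇q → □q.
Suppose ◇q→□q is valid. Take Rxy, Rxz and set V(q)={y}. Then ◇q at x, so □q at x, so q at z, i.e. z=y.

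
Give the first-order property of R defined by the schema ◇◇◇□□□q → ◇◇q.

∀x ∀y (xR³y → ∃w (yR³w ∧ xR²w))

This is a Sahlqvist (Geach-type) schema ◇^3□^3q → □^0◇^2q.
Minimal-valuation argument: fix x; take any y with xR^3y and any z with xR^0z. Set V(q) to the set of worlds R-reachable from y in exactly 3 steps. Then □^3q holds at y, so the antecedent holds at x; validity forces ◇^2q at z, giving a w with zR^2w and yR^3w.
First-order correspondent: ∀x ∀y (xR³y → ∃w (yR³w ∧ xR²w)).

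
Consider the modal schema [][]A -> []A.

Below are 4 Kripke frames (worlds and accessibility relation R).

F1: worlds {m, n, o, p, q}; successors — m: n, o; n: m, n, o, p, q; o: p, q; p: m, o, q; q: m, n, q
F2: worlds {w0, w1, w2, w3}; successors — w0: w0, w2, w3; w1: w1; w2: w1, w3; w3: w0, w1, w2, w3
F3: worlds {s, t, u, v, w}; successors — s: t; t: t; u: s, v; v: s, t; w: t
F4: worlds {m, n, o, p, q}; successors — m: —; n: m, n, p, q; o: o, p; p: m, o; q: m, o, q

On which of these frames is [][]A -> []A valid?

F2

The schema corresponds to density: forall x forall y (Rxy -> exists z (Rxz & Rzy)).
F1: fails — Rop but no z with Roz and Rzp.
F2: holds.
F3: fails — Ruv but no z with Ruz and Rzv.
F4: fails — Rpm but no z with Rpz and Rzm.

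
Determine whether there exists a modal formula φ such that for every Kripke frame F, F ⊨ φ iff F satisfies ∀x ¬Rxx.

Any modally definable frame class is closed under surjective bounded morphisms.
The 3-cycle (worlds w0,w1,w2 with w0→w1→w2→w0) is irreflexive, and the map sending every world to a single reflexive point • is a surjective bounded morphism (forth: every edge maps to (•,•); back: every world has a successor). So any modal formula valid on the 3-cycle is also valid on the reflexive point, which is not irreflexive.
Hence irreflexivity is not modally definable.

No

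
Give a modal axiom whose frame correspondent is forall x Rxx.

This is reflexivity; the standard corresponding axiom is T: □r → r.
Suppose □r→r is valid. At any x set V(r)={w : Rxw}. Then □r holds at x, so r holds at x, i.e. Rxx.

□r → r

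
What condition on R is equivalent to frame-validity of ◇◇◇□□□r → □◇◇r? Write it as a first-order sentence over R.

This is a Sahlqvist (Geach-type) schema ◇^3□^3r → □^1◇^2r.
Minimal-valuation argument: fix x; take any y with xR^3y and any z with xR^1z. Set V(r) to the set of worlds R-reachable from y in exactly 3 steps. Then □^3r holds at y, so the antecedent holds at x; validity forces ◇^2r at z, giving a w with zR^2w and yR^3w.
First-order correspondent: ∀x ∀y ∀z ((xR³y ∧ xRz) → ∃w (yR³w ∧ zR²w)).

∀x ∀y ∀z ((xR³y ∧ xRz) → ∃w (yR³w ∧ zR²w))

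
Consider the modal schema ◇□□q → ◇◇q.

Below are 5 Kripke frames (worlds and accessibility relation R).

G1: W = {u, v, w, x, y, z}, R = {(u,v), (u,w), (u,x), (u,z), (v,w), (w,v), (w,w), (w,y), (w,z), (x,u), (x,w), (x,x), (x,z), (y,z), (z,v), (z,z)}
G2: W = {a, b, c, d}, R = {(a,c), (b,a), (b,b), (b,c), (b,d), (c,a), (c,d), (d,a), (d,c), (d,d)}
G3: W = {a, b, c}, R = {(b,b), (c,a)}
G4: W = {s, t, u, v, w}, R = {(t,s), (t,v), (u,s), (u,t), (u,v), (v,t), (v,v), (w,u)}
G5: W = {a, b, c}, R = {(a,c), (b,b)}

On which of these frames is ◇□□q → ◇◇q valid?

The schema corresponds to a generalized confluence (Geach) condition: ∀x ∀y (xRy → ∃w (yR²w ∧ xR²w)).
G1: holds.
G2: holds.
G3: fails — cRa but no w with aR²w and cR²w.
G4: fails — tRs but no w* with sR²w* and tR²w*.
G5: fails — aRc but no w with cR²w and aR²w.

G1, G2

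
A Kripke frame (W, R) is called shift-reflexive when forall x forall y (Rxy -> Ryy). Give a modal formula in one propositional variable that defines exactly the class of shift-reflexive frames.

□(□r → r)

The condition is shift-reflexivity. The T□ schema □(□r → r) defines it.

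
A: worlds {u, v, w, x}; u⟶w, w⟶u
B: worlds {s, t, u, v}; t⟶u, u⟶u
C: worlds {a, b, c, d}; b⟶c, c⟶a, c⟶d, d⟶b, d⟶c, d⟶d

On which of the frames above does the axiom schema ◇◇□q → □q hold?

Frame correspondent (Sahlqvist): ∀x ∀y ∀z ((xR²y ∧ xRz) → ∃w (yRw ∧ z = w)) — i.e. a generalized confluence (Geach) condition.
A: satisfies the condition.
B: satisfies the condition.
C: fails — bR²a, bRc but no w with aRw and c=w.
Valid on: A, B.

A, B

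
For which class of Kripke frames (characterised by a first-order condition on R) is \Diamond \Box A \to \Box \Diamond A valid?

convergence

This is the .2 axiom.
It corresponds to convergence: \forall x \forall y \forall z (Rxy \wedge Rxz \to \exists w (Ryw \wedge Rzw)).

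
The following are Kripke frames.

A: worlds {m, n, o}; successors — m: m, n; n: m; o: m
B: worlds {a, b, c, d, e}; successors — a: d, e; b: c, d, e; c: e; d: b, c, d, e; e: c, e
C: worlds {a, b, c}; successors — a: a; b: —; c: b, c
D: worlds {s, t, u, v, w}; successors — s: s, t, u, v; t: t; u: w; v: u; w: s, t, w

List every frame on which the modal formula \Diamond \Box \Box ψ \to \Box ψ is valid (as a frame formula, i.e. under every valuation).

A

Frame correspondent (Sahlqvist): \forall x \forall y \forall z ((xRy \wedge xRz) \to \exists w (y R^2 w \wedge z = w)) — i.e. a generalized confluence (Geach) condition.
A: ✓.
B: fails — aRe, aRd but no w with eR²w and d=w.
C: fails — cRb, cRb but no w with bR²w and b=w.
D: fails — sRt, sRs but no w* with tR²w* and s=w*.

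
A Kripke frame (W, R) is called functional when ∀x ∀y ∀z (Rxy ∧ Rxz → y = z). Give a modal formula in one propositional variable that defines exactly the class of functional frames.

◇s → □s

A defining formula is ◇s → □s (the CD axiom).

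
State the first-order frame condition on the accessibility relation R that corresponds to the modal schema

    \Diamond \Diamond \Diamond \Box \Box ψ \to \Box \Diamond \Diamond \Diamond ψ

\forall x \forall y \forall z ((x R^3 y \wedge xRz) \to \exists w (y R^2 w \wedge z R^3 w))

This is a Sahlqvist (Geach-type) schema ◇^3□^2ψ → □^1◇^3ψ.
First-order correspondent: \forall x \forall y \forall z ((x R^3 y \wedge xRz) \to \exists w (y R^2 w \wedge z R^3 w)).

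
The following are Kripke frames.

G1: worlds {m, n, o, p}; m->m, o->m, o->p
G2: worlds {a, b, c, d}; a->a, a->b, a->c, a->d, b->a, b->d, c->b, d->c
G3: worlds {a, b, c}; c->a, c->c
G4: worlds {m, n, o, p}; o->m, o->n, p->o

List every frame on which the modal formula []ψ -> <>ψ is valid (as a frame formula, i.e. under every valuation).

The schema corresponds to seriality: forall x exists y Rxy.
G1: fails — world n has no successor.
G2: ✓.
G3: fails — world a has no successor.
G4: fails — world m has no successor.
Valid on: G2.

G2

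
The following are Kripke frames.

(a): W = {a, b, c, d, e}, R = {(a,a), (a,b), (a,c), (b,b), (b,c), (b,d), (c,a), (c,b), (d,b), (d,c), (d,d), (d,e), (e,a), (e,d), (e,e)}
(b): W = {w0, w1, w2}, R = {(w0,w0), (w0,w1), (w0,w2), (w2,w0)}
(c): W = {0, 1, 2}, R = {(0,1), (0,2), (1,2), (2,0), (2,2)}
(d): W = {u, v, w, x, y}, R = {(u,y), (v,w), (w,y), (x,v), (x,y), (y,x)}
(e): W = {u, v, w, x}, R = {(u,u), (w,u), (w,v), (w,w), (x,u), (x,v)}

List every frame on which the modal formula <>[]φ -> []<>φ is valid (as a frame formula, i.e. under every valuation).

The schema corresponds to convergence: forall x forall y forall z (Rxy & Rxz -> exists w (Ryw & Rzw)).
(a): ✓.
(b): fails — Rw0w1 and Rw0w1 but w1 and w1 have no common successor.
(c): ✓.
(d): fails — Rxy and Rxv but y and v have no common successor.
(e): fails — Rww and Rwv but w and v have no common successor.

(a), (c)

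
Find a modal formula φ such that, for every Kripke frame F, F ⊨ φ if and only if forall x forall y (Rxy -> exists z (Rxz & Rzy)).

A defining formula is □□p → □p (the C4 axiom).
Suppose □□p→□p is valid. Take Rxy and set V(p)={w : xR²w}. Then □□p at x, so □p at x, so p at y, i.e. ∃z(Rxz∧Rzy).

□□p → □p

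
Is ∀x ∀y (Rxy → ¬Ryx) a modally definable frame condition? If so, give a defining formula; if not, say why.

Not modally definable

If a class were modally definable it would be closed under surjective bounded morphisms (Goldblatt–Thomason).
The 3-cycle (worlds a,b,c with a→b→c→a) is asymmetric. Mapping every world to a single reflexive point • is a surjective bounded morphism, and the reflexive point is not asymmetric (R•• but asymmetry requires ¬R••).
So no modal formula (or set of formulas) defines exactly the asymmetric frames.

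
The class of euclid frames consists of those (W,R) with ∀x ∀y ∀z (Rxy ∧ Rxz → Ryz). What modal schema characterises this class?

A defining formula is ◇q → □◇q (the 5 axiom).

◇q → □◇q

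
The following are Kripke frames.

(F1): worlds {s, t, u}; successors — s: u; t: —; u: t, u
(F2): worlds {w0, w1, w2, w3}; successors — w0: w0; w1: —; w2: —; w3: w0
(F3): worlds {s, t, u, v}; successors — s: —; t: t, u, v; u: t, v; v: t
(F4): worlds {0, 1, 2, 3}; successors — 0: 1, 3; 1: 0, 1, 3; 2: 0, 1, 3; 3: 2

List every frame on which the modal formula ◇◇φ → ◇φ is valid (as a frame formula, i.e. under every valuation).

(F2)

This is the axiom for transitivity; its first-order frame correspondent is ∀x ∀y ∀z (Rxy ∧ Ryz → Rxz).
(F1): fails — Rsu and Rut but not Rst.
(F2): holds.
(F3): fails — Rut and Rtu but not Ruu.
(F4): fails — R32 and R23 but not R33.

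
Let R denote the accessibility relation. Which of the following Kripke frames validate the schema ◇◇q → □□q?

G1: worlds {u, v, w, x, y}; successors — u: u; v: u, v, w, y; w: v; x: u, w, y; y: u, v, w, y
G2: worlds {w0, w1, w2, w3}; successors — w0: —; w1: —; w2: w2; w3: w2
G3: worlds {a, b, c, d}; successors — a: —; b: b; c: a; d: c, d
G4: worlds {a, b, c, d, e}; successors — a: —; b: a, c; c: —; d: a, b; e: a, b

The schema corresponds to a generalized confluence (Geach) condition: ∀x ∀y ∀z ((xR²y ∧ xR²z) → ∃w (y = w ∧ z = w)).
G1: fails — vR²u, vR²v but u ≠ v.
G2: satisfies the condition.
G3: fails — dR²a, dR²c but a ≠ c.
G4: fails — dR²a, dR²c but a ≠ c.
Valid on: G2.

G2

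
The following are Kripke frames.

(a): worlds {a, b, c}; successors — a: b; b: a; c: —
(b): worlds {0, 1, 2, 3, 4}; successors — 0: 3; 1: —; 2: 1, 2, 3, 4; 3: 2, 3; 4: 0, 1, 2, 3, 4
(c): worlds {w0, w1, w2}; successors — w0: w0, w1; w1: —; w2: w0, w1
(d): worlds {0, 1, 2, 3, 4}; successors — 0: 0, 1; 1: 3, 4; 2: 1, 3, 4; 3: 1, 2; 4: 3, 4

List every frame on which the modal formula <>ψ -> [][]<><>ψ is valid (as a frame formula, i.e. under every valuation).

This is the axiom for a generalized confluence (Geach) condition; its first-order frame correspondent is forall x forall y forall z ((xRy & x R^2 z) -> exists w (y = w & z R^2 w)).
(a): fails — aRb, aR²a but no w with b=w and aR²w.
(b): fails — 2R1, 2R²0 but no w with 1=w and 0R²w.
(c): fails — w0Rw0, w0R²w1 but no w with w0=w and w1R²w.
(d): fails — 0R0, 0R²1 but no w with 0=w and 1R²w.
Valid on no frame.

none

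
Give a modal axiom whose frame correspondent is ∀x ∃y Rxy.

A defining formula is □p → ◇p (the D axiom).
Suppose □p→◇p is valid. At any x set V(p)=W. Then □p at x, so ◇p at x, so x has a successor.

□p → ◇p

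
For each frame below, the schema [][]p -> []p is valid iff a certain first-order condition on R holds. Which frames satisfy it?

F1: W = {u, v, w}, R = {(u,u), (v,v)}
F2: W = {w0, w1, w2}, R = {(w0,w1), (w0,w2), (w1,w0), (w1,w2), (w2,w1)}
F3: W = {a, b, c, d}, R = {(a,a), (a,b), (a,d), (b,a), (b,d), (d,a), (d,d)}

Frame correspondent (Sahlqvist): forall x forall y (Rxy -> exists z (Rxz & Rzy)) — i.e. density.
F1: ✓.
F2: fails — Rw1w0 but no z with Rw1z and Rzw0.
F3: ✓.
Valid on: F1, F3.

F1, F3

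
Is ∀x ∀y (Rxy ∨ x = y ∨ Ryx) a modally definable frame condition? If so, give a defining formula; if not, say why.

Not modally definable

Modal frame validity is preserved under disjoint unions.
Take 3 disjoint single-world reflexive frames: each is trivially connected, but their disjoint union has 3 worlds with no edge between distinct components, so it is not connected.
So the class is not modally definable.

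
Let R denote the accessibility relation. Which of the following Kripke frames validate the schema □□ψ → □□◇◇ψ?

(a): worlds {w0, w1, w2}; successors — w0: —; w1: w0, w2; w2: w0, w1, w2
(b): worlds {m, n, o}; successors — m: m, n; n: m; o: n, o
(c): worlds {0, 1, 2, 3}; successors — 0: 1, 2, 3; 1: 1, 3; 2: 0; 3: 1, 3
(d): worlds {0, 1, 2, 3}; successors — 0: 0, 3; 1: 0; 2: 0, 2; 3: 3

(b), (c), (d)

Frame correspondent (Sahlqvist): ∀x ∀z (xR²z → ∃w (xR²w ∧ zR²w)) — i.e. a generalized confluence (Geach) condition.
(a): fails — w1R²w0 but no w with w1R²w and w0R²w.
(b): ✓.
(c): ✓.
(d): ✓.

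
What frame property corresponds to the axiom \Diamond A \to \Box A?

partial functionality

Suppose ◇A→□A is valid. Take Rxy, Rxz and set V(A)={y}. Then ◇A at x, so □A at x, so A at z, i.e. z=y.
Conversely, on a frame with partial functionality the schema holds at every world under every valuation.
Frame condition: \forall x \forall y \forall z (Rxy \wedge Rxz \to y = z).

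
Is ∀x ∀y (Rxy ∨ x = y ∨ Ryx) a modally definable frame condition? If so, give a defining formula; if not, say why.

No — not modally definable

If a class were modally definable it would be closed under disjoint unions (Goldblatt–Thomason).
Take 2 disjoint single-world reflexive frames: each is trivially connected, but their disjoint union has 2 worlds with no edge between distinct components, so it is not connected.
So no modal formula (or set of formulas) defines exactly the connected frames.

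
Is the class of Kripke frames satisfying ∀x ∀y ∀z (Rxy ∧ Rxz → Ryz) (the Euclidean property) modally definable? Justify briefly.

The condition is the Euclidean property. A defining modal formula is ◇q → □◇q.
Suppose ◇q→□◇q is valid. Take Rxy, Rxz and set V(q)={y}. Then ◇q at x, so □◇q at x, so ◇q at z, so some w with Rzw has q; w=y, i.e. Rzy. By symmetry of the argument, Ryz.

Yes, by ◇q → □◇q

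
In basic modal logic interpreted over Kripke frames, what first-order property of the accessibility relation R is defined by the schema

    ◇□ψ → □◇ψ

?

Suppose ◇□ψ→□◇ψ is valid. Take Rxy, Rxz and set V(ψ)={w : Ryw}. Then □ψ at y so ◇□ψ at x, so □◇ψ at x, so ◇ψ at z, giving w with Rzw and Ryw.
The converse is a direct semantic check.
So the correspondent is convergence.

convergence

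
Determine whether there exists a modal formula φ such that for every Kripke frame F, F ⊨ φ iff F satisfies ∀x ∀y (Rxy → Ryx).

The condition is symmetry. A defining modal formula is p → □◇p.

Yes, by p → □◇p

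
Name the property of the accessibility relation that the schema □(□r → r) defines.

Suppose □(□r→r) is valid. Take Rxy and set V(r)={w : Ryw}. Then at y, □r holds; since □(□r→r) at x, □r→r at y, so r at y, i.e. Ryy.
Conversely, any frame satisfying ∀x ∀y (Rxy → Ryy) validates the schema.
Frame condition: ∀x ∀y (Rxy → Ryy).

Shift-reflexivity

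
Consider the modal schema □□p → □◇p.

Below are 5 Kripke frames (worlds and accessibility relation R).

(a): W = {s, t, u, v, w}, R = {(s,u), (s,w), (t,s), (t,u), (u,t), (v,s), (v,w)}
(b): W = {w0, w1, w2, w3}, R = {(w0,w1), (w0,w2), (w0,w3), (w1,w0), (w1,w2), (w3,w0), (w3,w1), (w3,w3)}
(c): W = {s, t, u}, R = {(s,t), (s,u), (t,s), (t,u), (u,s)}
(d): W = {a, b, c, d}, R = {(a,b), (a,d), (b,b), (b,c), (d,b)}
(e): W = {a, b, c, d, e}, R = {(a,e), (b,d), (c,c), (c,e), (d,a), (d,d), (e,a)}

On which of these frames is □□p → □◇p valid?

Frame correspondent (Sahlqvist): ∀x ∀z (xRz → ∃w (xR²w ∧ zRw)) — i.e. a generalized confluence (Geach) condition.
(a): fails — sRw but no w* with sR²w* and wRw*.
(b): fails — w0Rw2 but no w with w0R²w and w2Rw.
(c): condition met.
(d): fails — bRc but no w with bR²w and cRw.
(e): condition met.
Valid on: (c), (e).

(c), (e)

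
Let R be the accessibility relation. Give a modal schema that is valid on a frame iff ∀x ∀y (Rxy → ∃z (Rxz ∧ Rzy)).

□□p → □p

The condition is density. The C4 schema □□p → □p defines it.
Suppose □□p→□p is valid. Take Rxy and set V(p)={w : xR²w}. Then □□p at x, so □p at x, so p at y, i.e. ∃z(Rxz∧Rzy).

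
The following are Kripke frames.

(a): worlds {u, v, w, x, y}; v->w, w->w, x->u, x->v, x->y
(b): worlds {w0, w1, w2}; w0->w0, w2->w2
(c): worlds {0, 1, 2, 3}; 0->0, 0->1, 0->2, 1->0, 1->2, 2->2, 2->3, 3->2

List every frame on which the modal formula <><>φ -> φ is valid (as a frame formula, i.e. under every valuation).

(b)

Frame correspondent (Sahlqvist): forall x forall y (x R^2 y -> exists w (y = w & x = w)) — i.e. a generalized confluence (Geach) condition.
(a): fails — vR²w but w ≠ v.
(b): holds.
(c): fails — 0R²1 but 1 ≠ 0.
Valid on: (b).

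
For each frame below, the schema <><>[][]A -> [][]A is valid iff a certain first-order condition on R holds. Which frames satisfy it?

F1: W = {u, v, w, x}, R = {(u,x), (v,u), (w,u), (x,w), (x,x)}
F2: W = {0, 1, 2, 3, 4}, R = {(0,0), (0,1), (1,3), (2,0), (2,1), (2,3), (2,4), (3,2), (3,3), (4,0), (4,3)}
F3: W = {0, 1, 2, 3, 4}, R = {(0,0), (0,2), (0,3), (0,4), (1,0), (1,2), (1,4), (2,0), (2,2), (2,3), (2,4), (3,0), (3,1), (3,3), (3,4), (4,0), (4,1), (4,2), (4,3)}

Frame correspondent (Sahlqvist): forall x forall y forall z ((x R^2 y & x R^2 z) -> exists w (y R^2 w & z = w)) — i.e. a generalized confluence (Geach) condition.
F1: fails — uR²w, uR²w but no t with wR²t and w=t.
F2: fails — 0R²1, 0R²0 but no w with 1R²w and 0=w.
F3: condition met.

F3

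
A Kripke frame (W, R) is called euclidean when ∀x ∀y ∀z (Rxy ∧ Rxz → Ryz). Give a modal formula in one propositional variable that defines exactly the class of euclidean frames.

◇s → □◇s

The condition is the Euclidean property. The 5 schema ◇s → □◇s defines it.
Suppose ◇s→□◇s is valid. Take Rxy, Rxz and set V(s)={y}. Then ◇s at x, so □◇s at x, so ◇s at z, so some w with Rzw has s; w=y, i.e. Rzy. By symmetry of the argument, Ryz.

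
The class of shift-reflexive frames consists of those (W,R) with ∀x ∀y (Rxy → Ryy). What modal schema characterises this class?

This is shift-reflexivity; the standard corresponding axiom is T□: □(□s → s).
Suppose □(□s→s) is valid. Take Rxy and set V(s)={w : Ryw}. Then at y, □s holds; since □(□s→s) at x, □s→s at y, so s at y, i.e. Ryy.

□(□s → s)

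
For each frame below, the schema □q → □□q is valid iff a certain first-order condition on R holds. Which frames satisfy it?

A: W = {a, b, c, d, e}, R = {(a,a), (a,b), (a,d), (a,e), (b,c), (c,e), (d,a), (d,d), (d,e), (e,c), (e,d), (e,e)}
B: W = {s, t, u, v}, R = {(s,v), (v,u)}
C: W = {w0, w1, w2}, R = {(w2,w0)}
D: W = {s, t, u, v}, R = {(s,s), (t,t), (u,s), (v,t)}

C, D

This is the axiom for transitivity; its first-order frame correspondent is ∀x ∀y ∀z (Rxy ∧ Ryz → Rxz).
A: fails — Rbc and Rce but not Rbe.
B: fails — Rsv and Rvu but not Rsu.
C: satisfies the condition.
D: satisfies the condition.
Valid on: C, D.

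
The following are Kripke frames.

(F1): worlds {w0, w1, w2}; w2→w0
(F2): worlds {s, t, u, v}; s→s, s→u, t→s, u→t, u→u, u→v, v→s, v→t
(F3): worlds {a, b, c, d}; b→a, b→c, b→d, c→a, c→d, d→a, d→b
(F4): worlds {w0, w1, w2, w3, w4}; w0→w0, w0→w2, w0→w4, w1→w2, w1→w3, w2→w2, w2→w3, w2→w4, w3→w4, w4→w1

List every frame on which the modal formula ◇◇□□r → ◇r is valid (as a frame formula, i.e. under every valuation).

(F1), (F2)

The schema corresponds to a generalized confluence (Geach) condition: ∀x ∀y (xR²y → ∃w (yR²w ∧ xRw)).
(F1): satisfies the condition.
(F2): satisfies the condition.
(F3): fails — bR²a but no w with aR²w and bRw.
(F4): fails — w0R²w3 but no w with w3R²w and w0Rw.
Valid on: (F1), (F2).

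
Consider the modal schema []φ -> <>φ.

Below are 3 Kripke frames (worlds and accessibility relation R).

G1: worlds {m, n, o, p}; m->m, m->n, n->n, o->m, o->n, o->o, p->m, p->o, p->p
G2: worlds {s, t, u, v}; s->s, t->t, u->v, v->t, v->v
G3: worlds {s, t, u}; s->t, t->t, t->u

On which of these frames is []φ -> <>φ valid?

The schema corresponds to seriality: forall x exists y Rxy.
G1: ✓.
G2: ✓.
G3: fails — world u has no successor.

G1, G2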